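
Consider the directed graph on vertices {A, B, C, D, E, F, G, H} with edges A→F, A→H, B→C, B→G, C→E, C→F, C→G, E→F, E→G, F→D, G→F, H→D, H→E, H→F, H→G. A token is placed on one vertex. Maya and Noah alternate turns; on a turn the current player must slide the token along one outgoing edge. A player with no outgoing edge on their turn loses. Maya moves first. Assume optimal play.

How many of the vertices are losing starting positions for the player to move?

Use the standard recursion: the mover loses at a terminal position; elsewhere, the mover wins exactly when some move hands the opponent an L position.
Every edge goes from a vertex to one that appears earlier in the order D, F, G, E, C, H, A, B, so processing vertices in that order labels each vertex after all of its successors.
D: no outgoing edge → L
F: can move to D, which is L ⇒ W
G: the only move is to F(W), a W ⇒ L
E: can move to G, which is L ⇒ W
C: can move to G, which is L ⇒ W
H: can move to G, which is L ⇒ W
A: moves to H(W), F(W); every one is W ⇒ L
B: can move to G, which is L ⇒ W
The L vertices are A, D, G; that is 3 in all.

3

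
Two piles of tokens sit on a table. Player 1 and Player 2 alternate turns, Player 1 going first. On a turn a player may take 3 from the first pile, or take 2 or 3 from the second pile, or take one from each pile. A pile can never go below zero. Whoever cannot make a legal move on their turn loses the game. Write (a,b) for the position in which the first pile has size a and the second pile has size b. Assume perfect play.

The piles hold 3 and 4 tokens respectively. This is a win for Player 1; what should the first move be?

Move to (3,2).

Label each position W (a win for the player to move) or L (a loss). A position with no legal move is L; any other position is W exactly when some move reaches an L, and L when every move reaches a W.
No move ever increases a pile, so every position that can arise here has a ≤ 3 and b ≤ 4; it is enough to label the cells with 0 ≤ a ≤ 3 and 0 ≤ b ≤ 4.
Every move lowers a or b (never raises either), so fill the grid row by row in increasing a, and left to right within a row: each cell's successors are then already labelled.
      b=0  b=1  b=2  b=3  b=4
a=0:    L    L    W    W    W
a=1:    L    W    W    W    L
a=2:    L    W    W    W    L
a=3:    W    W    L    L    W
Cells with no legal move (terminal, hence L): (0,0), (0,1), (1,0), (2,0).
The remaining L cells, each justified by listing all of its moves:
(1,4): L (options (1,2)(W), (1,1)(W), (0,3)(W) are all W)
(2,4): L (options (2,2)(W), (2,1)(W), (1,3)(W) are all W)
(3,2): L (options (0,2)(W), (3,0)(W), (2,1)(W) are all W)
(3,3): L (options (0,3)(W), (3,1)(W), (3,0)(W), (2,2)(W) are all W)
Every other cell has at least one move into one of the L cells above, so it is W.
From (3,4), the L positions reachable in one move are: (3,2).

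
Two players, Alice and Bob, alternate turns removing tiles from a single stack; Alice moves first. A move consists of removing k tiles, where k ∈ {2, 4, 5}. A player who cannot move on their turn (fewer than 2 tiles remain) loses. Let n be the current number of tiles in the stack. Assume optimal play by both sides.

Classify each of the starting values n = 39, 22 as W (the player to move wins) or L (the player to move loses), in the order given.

Build the W/L table. Terminal = L. A non-terminal position is W if it has a move to some L; otherwise it is L.
n=0: no move → L
n=1: no move → L
n=2: →0(L), so W
n=3: →1(L), so W
n=4: →0(L), so W
n=5: →1(L), so W
n=6: →1(L), so W
n=7: →5(W), 3(W), 2(W) — all W, so L
n=8: →6(W), 4(W), 3(W) — all W, so L
n=9: →7(L), so W
n=10: →8(L), so W
n=11: →7(L), so W
n=12: →8(L), so W
n=13: →8(L), so W
n=14: →12(W), 10(W), 9(W) — all W, so L
n=15: →13(W), 11(W), 10(W) — all W, so L
n=16: →14(L), so W
n=17: →15(L), so W
n=18: →14(L), so W
n=19: →15(L), so W
n=20: →15(L), so W
n=21: →19(W), 17(W), 16(W) — all W, so L
n=22: →20(W), 18(W), 17(W) — all W, so L
n=23: →21(L), so W
n=24: →22(L), so W
n=25: →21(L), so W
n=26: →22(L), so W
n=27: →22(L), so W
n=28: →26(W), 24(W), 23(W) — all W, so L
n=29: →27(W), 25(W), 24(W) — all W, so L
n=30: →28(L), so W
n=31: →29(L), so W
n=32: →28(L), so W
n=33: →29(L), so W
n=34: →29(L), so W
n=35: →33(W), 31(W), 30(W) — all W, so L
n=36: →34(W), 32(W), 31(W) — all W, so L
n=37: →35(L), so W
n=38: →36(L), so W
n=39: →35(L), so W

39: W, 22: L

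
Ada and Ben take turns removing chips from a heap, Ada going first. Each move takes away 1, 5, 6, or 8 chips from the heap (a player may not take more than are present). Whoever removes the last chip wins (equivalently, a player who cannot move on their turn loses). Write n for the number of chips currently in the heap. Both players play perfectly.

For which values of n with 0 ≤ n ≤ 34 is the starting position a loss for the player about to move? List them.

Work bottom-up. With no move the player to move loses. Otherwise the position is W if at least one move leads to an L position for the opponent, and L if every move leads to a W.
n=0: no move → L
n=1: reaches L-position 0 → W
n=2: only reaches 1(W), which is W → L
n=3: reaches L-position 2 → W
n=4: only reaches 3(W), which is W → L
n=5: reaches L-position 4 → W
n=6: reaches L-position 0 → W
n=7: reaches L-position 2 → W
n=8: reaches L-position 2 → W
n=9: reaches L-position 4 → W
n=10: reaches L-position 4 → W
n=11: only reaches 10(W), 6(W), 5(W), 3(W), all W → L
n=12: reaches L-position 11 → W
n=13: only reaches 12(W), 8(W), 7(W), 5(W), all W → L
n=14: reaches L-position 13 → W
n=15: only reaches 14(W), 10(W), 9(W), 7(W), all W → L
n=16: reaches L-position 15 → W
n=17: reaches L-position 11 → W
n=18: reaches L-position 13 → W
n=19: reaches L-position 13 → W
n=20: reaches L-position 15 → W
n=21: reaches L-position 15 → W
n=22: only reaches 21(W), 17(W), 16(W), 14(W), all W → L
n=23: reaches L-position 22 → W
n=24: only reaches 23(W), 19(W), 18(W), 16(W), all W → L
n=25: reaches L-position 24 → W
n=26: only reaches 25(W), 21(W), 20(W), 18(W), all W → L
n=27: reaches L-position 26 → W
n=28: reaches L-position 22 → W
n=29: reaches L-position 24 → W
n=30: reaches L-position 24 → W
n=31: reaches L-position 26 → W
n=32: reaches L-position 26 → W
n=33: only reaches 32(W), 28(W), 27(W), 25(W), all W → L
n=34: reaches L-position 33 → W
The losing starting values of n are exactly the entries labelled L in this table (10 of them).

0, 2, 4, 11, 13, 15, 22, 24, 26, 33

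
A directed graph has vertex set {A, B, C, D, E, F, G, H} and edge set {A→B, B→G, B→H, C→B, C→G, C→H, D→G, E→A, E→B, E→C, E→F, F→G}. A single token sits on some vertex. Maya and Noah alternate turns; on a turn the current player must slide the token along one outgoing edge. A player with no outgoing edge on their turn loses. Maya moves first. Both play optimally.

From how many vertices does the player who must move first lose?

3

Label each position W (a win for the player to move) or L (a loss). A position with no legal move is L; any other position is W exactly when some move reaches an L, and L when every move reaches a W.
Every edge goes from a vertex to one that appears earlier in the order G, H, B, A, C, F, E, D, so processing vertices in that order labels each vertex after all of its successors.
G: no outgoing edge → L
H: no outgoing edge → L
B: reaches L-position H → W
A: only reaches B(W), which is W → L
C: reaches L-position H → W
F: reaches L-position G → W
E: reaches L-position A → W
D: reaches L-position G → W
The L vertices are A, G, H; that is 3 in all.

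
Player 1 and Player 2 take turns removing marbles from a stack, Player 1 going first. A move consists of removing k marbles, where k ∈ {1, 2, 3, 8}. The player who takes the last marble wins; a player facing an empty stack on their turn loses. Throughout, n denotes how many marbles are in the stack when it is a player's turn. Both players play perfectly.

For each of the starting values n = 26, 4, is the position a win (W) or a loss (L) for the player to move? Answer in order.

Classify positions by backward induction: terminal positions (no move available) are L. From any other position, the mover wins iff some move reaches an L.
n=0: no move → L
n=1: W (go to 0, an L position)
n=2: W (go to 0, an L position)
n=3: W (go to 0, an L position)
n=4: L (options 3(W), 2(W), 1(W) are all W)
n=5: W (go to 4, an L position)
n=6: W (go to 4, an L position)
n=7: W (go to 4, an L position)
n=8: W (go to 0, an L position)
n=9: L (options 8(W), 7(W), 6(W), 1(W) are all W)
n=10: W (go to 9, an L position)
n=11: W (go to 9, an L position)
n=12: W (go to 9, an L position)
n=13: L (options 12(W), 11(W), 10(W), 5(W) are all W)
n=14: W (go to 13, an L position)
n=15: W (go to 13, an L position)
n=16: W (go to 13, an L position)
n=17: W (go to 9, an L position)
n=18: L (options 17(W), 16(W), 15(W), 10(W) are all W)
n=19: W (go to 18, an L position)
n=20: W (go to 18, an L position)
n=21: W (go to 18, an L position)
n=22: L (options 21(W), 20(W), 19(W), 14(W) are all W)
n=23: W (go to 22, an L position)
n=24: W (go to 22, an L position)
n=25: W (go to 22, an L position)
n=26: W (go to 18, an L position)

26: W, 4: L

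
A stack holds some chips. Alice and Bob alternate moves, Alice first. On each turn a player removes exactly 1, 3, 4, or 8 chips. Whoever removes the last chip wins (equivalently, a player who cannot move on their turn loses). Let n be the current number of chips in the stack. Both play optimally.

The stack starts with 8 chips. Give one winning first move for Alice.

Compute win/loss labels from the base case upward. A position with no move is L. Any other position is W if it can reach an L in one move, else L.
n=0: no move → L
n=1: reaches L-position 0 → W
n=2: only reaches 1(W), which is W → L
n=3: reaches L-position 2 → W
n=4: reaches L-position 0 → W
n=5: reaches L-position 2 → W
n=6: reaches L-position 2 → W
n=7: only reaches 6(W), 4(W), 3(W), all W → L
n=8: reaches L-position 7 → W
From 8, the L positions reachable in one move are: 7, 0. Any move reaching one of these is winning.

Remove 1, leaving 7.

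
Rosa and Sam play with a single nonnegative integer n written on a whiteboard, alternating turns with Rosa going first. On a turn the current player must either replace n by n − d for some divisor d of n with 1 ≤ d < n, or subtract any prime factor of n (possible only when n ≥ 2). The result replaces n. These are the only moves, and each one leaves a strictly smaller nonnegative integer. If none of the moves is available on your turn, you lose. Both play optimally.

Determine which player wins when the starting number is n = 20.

Build the W/L table. Terminal = L. A non-terminal position is W if it has a move to some L; otherwise it is L.
n=0: no move → L
n=1: no move → L
n=2: →0(L), so W
n=3: →0(L), so W
n=4: →2(W), 3(W) — all W, so L
n=5: →0(L), so W
n=6: →4(L), so W
n=7: →0(L), so W
n=8: →4(L), so W
n=9: →6(W), 8(W) — all W, so L
n=10: →9(L), so W
n=11: →0(L), so W
n=12: →9(L), so W
n=13: →0(L), so W
n=14: →7(W), 12(W), 13(W) — all W, so L
n=15: →14(L), so W
n=16: →14(L), so W
n=17: →0(L), so W
n=18: →9(L), so W
n=19: →0(L), so W
n=20: →10(W), 15(W), 16(W), 18(W), 19(W) — all W, so L
The starting position 20 is L: whatever Rosa does, the opponent receives a W position.

Sam wins.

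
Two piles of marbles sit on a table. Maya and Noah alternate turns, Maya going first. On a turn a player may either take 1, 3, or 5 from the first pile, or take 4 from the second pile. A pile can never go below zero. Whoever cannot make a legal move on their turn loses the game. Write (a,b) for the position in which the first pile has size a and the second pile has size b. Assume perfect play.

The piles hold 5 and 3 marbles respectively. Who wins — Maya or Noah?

Compute win/loss labels from the base case upward. A position with no move is L. Any other position is W if it can reach an L in one move, else L.
No move ever increases a pile, so every position that can arise here has a ≤ 5 and b ≤ 3; it is enough to label the cells with 0 ≤ a ≤ 5 and 0 ≤ b ≤ 3.
Every move lowers a or b (never raises either), so fill the grid row by row in increasing a, and left to right within a row: each cell's successors are then already labelled.
      b=0  b=1  b=2  b=3
a=0:    L    L    L    L
a=1:    W    W    W    W
a=2:    L    L    L    L
a=3:    W    W    W    W
a=4:    L    L    L    L
a=5:    W    W    W    W
Cells with no legal move (terminal, hence L): (0,0), (0,1), (0,2), (0,3).
The remaining L cells, each justified by listing all of its moves:
(2,0): the only move is to (1,0)(W), a W ⇒ L
(2,1): the only move is to (1,1)(W), a W ⇒ L
(2,2): the only move is to (1,2)(W), a W ⇒ L
(2,3): the only move is to (1,3)(W), a W ⇒ L
(4,0): moves to (3,0)(W), (1,0)(W); every one is W ⇒ L
(4,1): moves to (3,1)(W), (1,1)(W); every one is W ⇒ L
(4,2): moves to (3,2)(W), (1,2)(W); every one is W ⇒ L
(4,3): moves to (3,3)(W), (1,3)(W); every one is W ⇒ L
Every other cell has at least one move into one of the L cells above, so it is W.
From (5,3) Maya can move to (4,3), reaching an L position.

Maya wins.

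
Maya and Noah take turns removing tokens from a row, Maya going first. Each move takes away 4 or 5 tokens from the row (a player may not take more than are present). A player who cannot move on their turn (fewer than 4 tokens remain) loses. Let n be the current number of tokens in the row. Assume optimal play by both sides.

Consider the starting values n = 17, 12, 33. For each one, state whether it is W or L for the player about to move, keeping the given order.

Work bottom-up. With no move the player to move loses. Otherwise the position is W if at least one move leads to an L position for the opponent, and L if every move leads to a W.
n=0: no move → L
n=1: no move → L
n=2: no move → L
n=3: no move → L
n=4: →0(L), so W
n=5: →1(L), so W
n=6: →2(L), so W
n=7: →3(L), so W
n=8: →3(L), so W
n=9: →5(W), 4(W) — all W, so L
n=10: →6(W), 5(W) — all W, so L
n=11: →7(W), 6(W) — all W, so L
n=12: →8(W), 7(W) — all W, so L
n=13: →9(L), so W
n=14: →10(L), so W
n=15: →11(L), so W
n=16: →12(L), so W
n=17: →12(L), so W
n=18: →14(W), 13(W) — all W, so L
n=19: →15(W), 14(W) — all W, so L
n=20: →16(W), 15(W) — all W, so L
n=21: →17(W), 16(W) — all W, so L
n=22: →18(L), so W
n=23: →19(L), so W
n=24: →20(L), so W
n=25: →21(L), so W
n=26: →21(L), so W
n=27: →23(W), 22(W) — all W, so L
n=28: →24(W), 23(W) — all W, so L
n=29: →25(W), 24(W) — all W, so L
n=30: →26(W), 25(W) — all W, so L
n=31: →27(L), so W
n=32: →28(L), so W
n=33: →29(L), so W

17: W, 12: L, 33: W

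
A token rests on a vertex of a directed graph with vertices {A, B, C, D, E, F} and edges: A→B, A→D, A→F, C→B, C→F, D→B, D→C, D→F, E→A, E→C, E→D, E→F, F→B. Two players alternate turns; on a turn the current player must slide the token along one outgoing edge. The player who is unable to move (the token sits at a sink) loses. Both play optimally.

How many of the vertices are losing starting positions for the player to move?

2

Compute win/loss labels from the base case upward. A position with no move is L. Any other position is W if it can reach an L in one move, else L.
Every edge goes from a vertex to one that appears earlier in the order B, F, C, D, A, E, so processing vertices in that order labels each vertex after all of its successors.
B: no outgoing edge → L
F: W (go to B, an L position)
C: W (go to B, an L position)
D: W (go to B, an L position)
A: W (go to B, an L position)
E: L (options A(W), D(W), C(W), F(W) are all W)
The L vertices are B, E; that is 2 in all.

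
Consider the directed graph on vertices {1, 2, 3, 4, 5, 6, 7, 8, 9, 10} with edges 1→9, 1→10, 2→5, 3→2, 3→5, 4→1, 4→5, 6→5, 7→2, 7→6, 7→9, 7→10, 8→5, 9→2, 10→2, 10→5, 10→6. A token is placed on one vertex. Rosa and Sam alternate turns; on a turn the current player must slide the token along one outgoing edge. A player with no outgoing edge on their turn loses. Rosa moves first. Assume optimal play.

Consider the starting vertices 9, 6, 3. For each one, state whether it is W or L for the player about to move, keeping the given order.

Positions with no move are L. A position that does have a move is losing for the player to move precisely when every available move leads to a winning position for the opponent. Fill in the labels:
Every edge goes from a vertex to one that appears earlier in the order 5, 2, 6, 10, 9, 1, 3, 7, 4, 8, so processing vertices in that order labels each vertex after all of its successors.
5: no outgoing edge → L
2: W (go to 5, an L position)
6: W (go to 5, an L position)
10: W (go to 5, an L position)
9: L (sole option 2(W) is W)
1: W (go to 9, an L position)
3: W (go to 5, an L position)
7: W (go to 9, an L position)
4: W (go to 5, an L position)
8: W (go to 5, an L position)

9: L, 6: W, 3: W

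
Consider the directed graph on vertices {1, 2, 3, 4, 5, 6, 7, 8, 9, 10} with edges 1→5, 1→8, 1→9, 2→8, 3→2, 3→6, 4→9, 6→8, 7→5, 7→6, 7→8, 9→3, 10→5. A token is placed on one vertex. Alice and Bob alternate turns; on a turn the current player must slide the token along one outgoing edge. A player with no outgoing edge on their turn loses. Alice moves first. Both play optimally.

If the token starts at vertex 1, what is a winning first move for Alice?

Move to 5.

Label each position W (a win for the player to move) or L (a loss). A position with no legal move is L; any other position is W exactly when some move reaches an L, and L when every move reaches a W.
Every edge goes from a vertex to one that appears earlier in the order 8, 5, 6, 2, 3, 9, 7, 10, 1, 4, so processing vertices in that order labels each vertex after all of its successors.
8: no outgoing edge → L
5: no outgoing edge → L
6: →8(L), so W
2: →8(L), so W
3: →2(W), 6(W) — all W, so L
9: →3(L), so W
7: →5(L), so W
10: →5(L), so W
1: →5(L), so W
4: →9(W) only, which is W, so L
From 1, the L positions reachable in one move are: 5, 8. Any move reaching one of these is winning.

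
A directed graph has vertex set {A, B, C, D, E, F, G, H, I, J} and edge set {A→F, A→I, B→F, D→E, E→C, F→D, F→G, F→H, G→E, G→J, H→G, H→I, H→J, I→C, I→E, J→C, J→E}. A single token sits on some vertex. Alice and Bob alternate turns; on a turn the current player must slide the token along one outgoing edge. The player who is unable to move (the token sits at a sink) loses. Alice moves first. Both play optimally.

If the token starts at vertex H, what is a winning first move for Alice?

Move to G.

Build the W/L table. Terminal = L. A non-terminal position is W if it has a move to some L; otherwise it is L.
Every edge goes from a vertex to one that appears earlier in the order C, E, I, J, G, D, H, F, A, B, so processing vertices in that order labels each vertex after all of its successors.
C: no outgoing edge → L
E: can move to C, which is L ⇒ W
I: can move to C, which is L ⇒ W
J: can move to C, which is L ⇒ W
G: moves to J(W), E(W); every one is W ⇒ L
D: the only move is to E(W), a W ⇒ L
H: can move to G, which is L ⇒ W
F: can move to D, which is L ⇒ W
A: moves to F(W), I(W); every one is W ⇒ L
B: the only move is to F(W), a W ⇒ L
From H, the L positions reachable in one move are: G.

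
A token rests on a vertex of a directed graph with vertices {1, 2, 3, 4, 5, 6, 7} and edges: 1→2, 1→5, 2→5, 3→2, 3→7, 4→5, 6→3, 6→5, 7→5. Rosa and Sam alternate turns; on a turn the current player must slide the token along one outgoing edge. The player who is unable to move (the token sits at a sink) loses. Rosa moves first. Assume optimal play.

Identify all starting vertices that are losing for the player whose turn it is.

3, 5

Compute win/loss labels from the base case upward. A position with no move is L. Any other position is W if it can reach an L in one move, else L.
Every edge goes from a vertex to one that appears earlier in the order 5, 7, 2, 3, 1, 4, 6, so processing vertices in that order labels each vertex after all of its successors.
5: no outgoing edge → L
7: →5(L), so W
2: →5(L), so W
3: →2(W), 7(W) — all W, so L
1: →5(L), so W
4: →5(L), so W
6: →3(L), so W
Reading off the rows marked L gives the requested list; there are 2 such vertices.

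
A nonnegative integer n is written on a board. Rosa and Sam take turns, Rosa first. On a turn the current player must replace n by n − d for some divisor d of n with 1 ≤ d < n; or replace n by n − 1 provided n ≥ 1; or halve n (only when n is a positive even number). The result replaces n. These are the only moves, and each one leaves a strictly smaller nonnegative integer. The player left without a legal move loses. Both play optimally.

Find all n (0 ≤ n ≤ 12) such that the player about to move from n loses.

Classify positions by backward induction: terminal positions (no move available) are L. From any other position, the mover wins iff some move reaches an L.
n=0: no move → L
n=1: reaches L-position 0 → W
n=2: only reaches 1(W), which is W → L
n=3: reaches L-position 2 → W
n=4: reaches L-position 2 → W
n=5: only reaches 4(W), which is W → L
n=6: reaches L-position 5 → W
n=7: only reaches 6(W), which is W → L
n=8: reaches L-position 7 → W
n=9: only reaches 6(W), 8(W), all W → L
n=10: reaches L-position 5 → W
n=11: only reaches 10(W), which is W → L
n=12: reaches L-position 9 → W
The losing starting values of n are exactly the entries labelled L in this table (6 of them).

0, 2, 5, 7, 9, 11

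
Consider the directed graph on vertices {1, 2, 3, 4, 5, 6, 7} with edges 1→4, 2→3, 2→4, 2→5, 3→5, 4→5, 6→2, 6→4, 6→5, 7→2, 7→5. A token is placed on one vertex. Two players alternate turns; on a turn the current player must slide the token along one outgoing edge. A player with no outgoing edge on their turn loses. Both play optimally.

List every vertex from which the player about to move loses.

Label each position W (a win for the player to move) or L (a loss). A position with no legal move is L; any other position is W exactly when some move reaches an L, and L when every move reaches a W.
Every edge goes from a vertex to one that appears earlier in the order 5, 3, 4, 2, 1, 6, 7, so processing vertices in that order labels each vertex after all of its successors.
5: no outgoing edge → L
3: W (go to 5, an L position)
4: W (go to 5, an L position)
2: W (go to 5, an L position)
1: L (sole option 4(W) is W)
6: W (go to 5, an L position)
7: W (go to 5, an L position)
The losing starting vertices are exactly the entries labelled L in this table (2 of them).

1, 5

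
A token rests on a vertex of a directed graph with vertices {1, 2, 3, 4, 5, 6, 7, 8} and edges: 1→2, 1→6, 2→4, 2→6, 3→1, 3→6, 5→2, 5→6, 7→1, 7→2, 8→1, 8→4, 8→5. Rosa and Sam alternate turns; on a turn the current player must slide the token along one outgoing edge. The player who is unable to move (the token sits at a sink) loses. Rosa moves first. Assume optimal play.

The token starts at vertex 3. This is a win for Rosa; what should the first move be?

Label each position W (a win for the player to move) or L (a loss). A position with no legal move is L; any other position is W exactly when some move reaches an L, and L when every move reaches a W.
Every edge goes from a vertex to one that appears earlier in the order 4, 6, 2, 1, 7, 5, 8, 3, so processing vertices in that order labels each vertex after all of its successors.
4: no outgoing edge → L
6: no outgoing edge → L
2: W (go to 6, an L position)
1: W (go to 6, an L position)
7: L (options 1(W), 2(W) are all W)
5: W (go to 6, an L position)
8: W (go to 4, an L position)
3: W (go to 6, an L position)
From 3, the L positions reachable in one move are: 6.

Move to 6.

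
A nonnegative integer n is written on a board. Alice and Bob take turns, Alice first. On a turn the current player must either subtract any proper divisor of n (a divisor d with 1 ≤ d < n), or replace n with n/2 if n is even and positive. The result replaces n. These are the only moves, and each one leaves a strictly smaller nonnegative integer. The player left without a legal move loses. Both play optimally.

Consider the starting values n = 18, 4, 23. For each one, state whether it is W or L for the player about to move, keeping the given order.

Compute win/loss labels from the base case upward. A position with no move is L. Any other position is W if it can reach an L in one move, else L.
n=0: no move → L
n=1: no move → L
n=2: W (go to 1, an L position)
n=3: L (sole option 2(W) is W)
n=4: W (go to 3, an L position)
n=5: L (sole option 4(W) is W)
n=6: W (go to 3, an L position)
n=7: L (sole option 6(W) is W)
n=8: W (go to 7, an L position)
n=9: L (options 6(W), 8(W) are all W)
n=10: W (go to 5, an L position)
n=11: L (sole option 10(W) is W)
n=12: W (go to 9, an L position)
n=13: L (sole option 12(W) is W)
n=14: W (go to 7, an L position)
n=15: L (options 10(W), 12(W), 14(W) are all W)
n=16: W (go to 15, an L position)
n=17: L (sole option 16(W) is W)
n=18: W (go to 9, an L position)
n=19: L (sole option 18(W) is W)
n=20: W (go to 15, an L position)
n=21: L (options 14(W), 18(W), 20(W) are all W)
n=22: W (go to 11, an L position)
n=23: L (sole option 22(W) is W)

18: W, 4: W, 23: L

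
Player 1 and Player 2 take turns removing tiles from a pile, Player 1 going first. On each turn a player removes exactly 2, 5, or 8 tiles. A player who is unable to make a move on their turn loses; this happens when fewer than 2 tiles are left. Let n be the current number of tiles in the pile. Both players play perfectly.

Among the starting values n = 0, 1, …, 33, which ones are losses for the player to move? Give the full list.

0, 1, 4, 7, 10, 11, 14, 17, 20, 21, 24, 27, 30, 31

Build the W/L table. Terminal = L. A non-terminal position is W if it has a move to some L; otherwise it is L.
n=0: no move → L
n=1: no move → L
n=2: →0(L), so W
n=3: →1(L), so W
n=4: →2(W) only, which is W, so L
n=5: →0(L), so W
n=6: →4(L), so W
n=7: →5(W), 2(W) — all W, so L
n=8: →0(L), so W
n=9: →7(L), so W
n=10: →8(W), 5(W), 2(W) — all W, so L
n=11: →9(W), 6(W), 3(W) — all W, so L
n=12: →10(L), so W
n=13: →11(L), so W
n=14: →12(W), 9(W), 6(W) — all W, so L
n=15: →10(L), so W
n=16: →14(L), so W
n=17: →15(W), 12(W), 9(W) — all W, so L
n=18: →10(L), so W
n=19: →17(L), so W
n=20: →18(W), 15(W), 12(W) — all W, so L
n=21: →19(W), 16(W), 13(W) — all W, so L
n=22: →20(L), so W
n=23: →21(L), so W
n=24: →22(W), 19(W), 16(W) — all W, so L
n=25: →20(L), so W
n=26: →24(L), so W
n=27: →25(W), 22(W), 19(W) — all W, so L
n=28: →20(L), so W
n=29: →27(L), so W
n=30: →28(W), 25(W), 22(W) — all W, so L
n=31: →29(W), 26(W), 23(W) — all W, so L
n=32: →30(L), so W
n=33: →31(L), so W
The losing starting values of n are exactly the entries labelled L in this table (14 of them).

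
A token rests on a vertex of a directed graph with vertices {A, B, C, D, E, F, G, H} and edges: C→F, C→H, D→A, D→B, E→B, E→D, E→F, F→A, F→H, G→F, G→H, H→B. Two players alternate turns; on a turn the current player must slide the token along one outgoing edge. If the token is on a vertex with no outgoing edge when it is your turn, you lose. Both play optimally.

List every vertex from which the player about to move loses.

Classify positions by backward induction: terminal positions (no move available) are L. From any other position, the mover wins iff some move reaches an L.
Every edge goes from a vertex to one that appears earlier in the order A, B, H, F, D, G, E, C, so processing vertices in that order labels each vertex after all of its successors.
A: no outgoing edge → L
B: no outgoing edge → L
H: →B(L), so W
F: →A(L), so W
D: →B(L), so W
G: →F(W), H(W) — all W, so L
E: →B(L), so W
C: →F(W), H(W) — all W, so L
Reading off the rows marked L gives the requested list; there are 4 such vertices.

A, B, C, G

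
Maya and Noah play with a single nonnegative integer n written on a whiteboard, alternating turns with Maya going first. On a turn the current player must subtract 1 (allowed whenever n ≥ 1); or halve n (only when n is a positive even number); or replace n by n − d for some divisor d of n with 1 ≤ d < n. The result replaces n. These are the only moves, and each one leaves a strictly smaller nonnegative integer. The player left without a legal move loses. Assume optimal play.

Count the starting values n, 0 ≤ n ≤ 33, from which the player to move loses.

Classify positions by backward induction: terminal positions (no move available) are L. From any other position, the mover wins iff some move reaches an L.
n=0: no move → L
n=1: can move to 0, which is L ⇒ W
n=2: the only move is to 1(W), a W ⇒ L
n=3: can move to 2, which is L ⇒ W
n=4: can move to 2, which is L ⇒ W
n=5: the only move is to 4(W), a W ⇒ L
n=6: can move to 5, which is L ⇒ W
n=7: the only move is to 6(W), a W ⇒ L
n=8: can move to 7, which is L ⇒ W
n=9: moves to 6(W), 8(W); every one is W ⇒ L
n=10: can move to 5, which is L ⇒ W
n=11: the only move is to 10(W), a W ⇒ L
n=12: can move to 9, which is L ⇒ W
n=13: the only move is to 12(W), a W ⇒ L
n=14: can move to 7, which is L ⇒ W
n=15: moves to 10(W), 12(W), 14(W); every one is W ⇒ L
n=16: can move to 15, which is L ⇒ W
n=17: the only move is to 16(W), a W ⇒ L
n=18: can move to 9, which is L ⇒ W
n=19: the only move is to 18(W), a W ⇒ L
n=20: can move to 15, which is L ⇒ W
n=21: moves to 14(W), 18(W), 20(W); every one is W ⇒ L
n=22: can move to 11, which is L ⇒ W
n=23: the only move is to 22(W), a W ⇒ L
n=24: can move to 21, which is L ⇒ W
n=25: moves to 20(W), 24(W); every one is W ⇒ L
n=26: can move to 13, which is L ⇒ W
n=27: moves to 18(W), 24(W), 26(W); every one is W ⇒ L
n=28: can move to 21, which is L ⇒ W
n=29: the only move is to 28(W), a W ⇒ L
n=30: can move to 15, which is L ⇒ W
n=31: the only move is to 30(W), a W ⇒ L
n=32: can move to 31, which is L ⇒ W
n=33: moves to 22(W), 30(W), 32(W); every one is W ⇒ L
L entries with 0 ≤ n ≤ 33: n = 0, 2, 5, 7, 9, 11, 13, 15, 17, 19, 21, 23, 25, 27, 29, 31, 33; that makes 17.

17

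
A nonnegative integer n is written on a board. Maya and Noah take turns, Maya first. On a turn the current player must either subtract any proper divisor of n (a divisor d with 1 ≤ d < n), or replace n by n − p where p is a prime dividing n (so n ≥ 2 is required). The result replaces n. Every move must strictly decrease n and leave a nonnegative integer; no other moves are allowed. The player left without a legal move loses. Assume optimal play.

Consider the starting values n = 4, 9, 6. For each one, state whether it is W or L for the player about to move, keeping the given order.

Compute win/loss labels from the base case upward. A position with no move is L. Any other position is W if it can reach an L in one move, else L.
n=0: no move → L
n=1: no move → L
n=2: →0(L), so W
n=3: →0(L), so W
n=4: →2(W), 3(W) — all W, so L
n=5: →0(L), so W
n=6: →4(L), so W
n=7: →0(L), so W
n=8: →4(L), so W
n=9: →6(W), 8(W) — all W, so L

4: L, 9: L, 6: W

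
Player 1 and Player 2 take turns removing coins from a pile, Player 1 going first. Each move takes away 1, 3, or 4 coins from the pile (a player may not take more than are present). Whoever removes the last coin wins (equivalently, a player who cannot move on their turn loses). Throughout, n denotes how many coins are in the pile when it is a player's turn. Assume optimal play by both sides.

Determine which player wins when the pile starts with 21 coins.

Player 2 wins.

Build the W/L table. Terminal = L. A non-terminal position is W if it has a move to some L; otherwise it is L.
n=0: no move → L
n=1: reaches L-position 0 → W
n=2: only reaches 1(W), which is W → L
n=3: reaches L-position 2 → W
n=4: reaches L-position 0 → W
n=5: reaches L-position 2 → W
n=6: reaches L-position 2 → W
n=7: only reaches 6(W), 4(W), 3(W), all W → L
n=8: reaches L-position 7 → W
n=9: only reaches 8(W), 6(W), 5(W), all W → L
n=10: reaches L-position 9 → W
n=11: reaches L-position 7 → W
n=12: reaches L-position 9 → W
n=13: reaches L-position 9 → W
n=14: only reaches 13(W), 11(W), 10(W), all W → L
n=15: reaches L-position 14 → W
n=16: only reaches 15(W), 13(W), 12(W), all W → L
n=17: reaches L-position 16 → W
n=18: reaches L-position 14 → W
n=19: reaches L-position 16 → W
n=20: reaches L-position 16 → W
n=21: only reaches 20(W), 18(W), 17(W), all W → L
The starting position 21 is L: whatever Player 1 does, the opponent receives a W position.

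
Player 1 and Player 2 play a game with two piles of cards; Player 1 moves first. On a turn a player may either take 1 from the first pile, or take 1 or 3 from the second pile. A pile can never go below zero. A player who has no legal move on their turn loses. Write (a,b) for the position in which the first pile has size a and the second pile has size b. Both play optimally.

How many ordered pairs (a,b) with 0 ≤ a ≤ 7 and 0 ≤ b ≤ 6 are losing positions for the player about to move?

28

Use the standard recursion: the mover loses at a terminal position; elsewhere, the mover wins exactly when some move hands the opponent an L position.
Every move lowers a or b (never raises either), so fill the grid row by row in increasing a, and left to right within a row: each cell's successors are then already labelled.
      b=0  b=1  b=2  b=3  b=4  b=5  b=6
a=0:    L    W    L    W    L    W    L
a=1:    W    L    W    L    W    L    W
a=2:    L    W    L    W    L    W    L
a=3:    W    L    W    L    W    L    W
a=4:    L    W    L    W    L    W    L
a=5:    W    L    W    L    W    L    W
a=6:    L    W    L    W    L    W    L
a=7:    W    L    W    L    W    L    W
Cells with no legal move (terminal, hence L): (0,0).
The remaining L cells, each justified by listing all of its moves:
(0,2): L (sole option (0,1)(W) is W)
(0,4): L (options (0,3)(W), (0,1)(W) are all W)
(0,6): L (options (0,5)(W), (0,3)(W) are all W)
(1,1): L (options (0,1)(W), (1,0)(W) are all W)
(1,3): L (options (0,3)(W), (1,2)(W), (1,0)(W) are all W)
(1,5): L (options (0,5)(W), (1,4)(W), (1,2)(W) are all W)
(2,0): L (sole option (1,0)(W) is W)
(2,2): L (options (1,2)(W), (2,1)(W) are all W)
(2,4): L (options (1,4)(W), (2,3)(W), (2,1)(W) are all W)
(2,6): L (options (1,6)(W), (2,5)(W), (2,3)(W) are all W)
(3,1): L (options (2,1)(W), (3,0)(W) are all W)
(3,3): L (options (2,3)(W), (3,2)(W), (3,0)(W) are all W)
(3,5): L (options (2,5)(W), (3,4)(W), (3,2)(W) are all W)
(4,0): L (sole option (3,0)(W) is W)
(4,2): L (options (3,2)(W), (4,1)(W) are all W)
(4,4): L (options (3,4)(W), (4,3)(W), (4,1)(W) are all W)
(4,6): L (options (3,6)(W), (4,5)(W), (4,3)(W) are all W)
(5,1): L (options (4,1)(W), (5,0)(W) are all W)
(5,3): L (options (4,3)(W), (5,2)(W), (5,0)(W) are all W)
(5,5): L (options (4,5)(W), (5,4)(W), (5,2)(W) are all W)
(6,0): L (sole option (5,0)(W) is W)
(6,2): L (options (5,2)(W), (6,1)(W) are all W)
(6,4): L (options (5,4)(W), (6,3)(W), (6,1)(W) are all W)
(6,6): L (options (5,6)(W), (6,5)(W), (6,3)(W) are all W)
(7,1): L (options (6,1)(W), (7,0)(W) are all W)
(7,3): L (options (6,3)(W), (7,2)(W), (7,0)(W) are all W)
(7,5): L (options (6,5)(W), (7,4)(W), (7,2)(W) are all W)
Every other cell has at least one move into one of the L cells above, so it is W.
L cells per row: a=0: 4, a=1: 3, a=2: 4, a=3: 3, a=4: 4, a=5: 3, a=6: 4, a=7: 3; total 28.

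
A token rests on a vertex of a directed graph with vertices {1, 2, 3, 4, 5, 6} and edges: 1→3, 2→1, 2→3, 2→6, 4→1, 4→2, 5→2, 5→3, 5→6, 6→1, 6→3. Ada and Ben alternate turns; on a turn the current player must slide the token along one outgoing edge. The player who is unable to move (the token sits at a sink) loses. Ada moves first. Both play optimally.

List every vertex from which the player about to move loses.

3, 4

Positions with no move are L. A position that does have a move is losing for the player to move precisely when every available move leads to a winning position for the opponent. Fill in the labels:
Every edge goes from a vertex to one that appears earlier in the order 3, 1, 6, 2, 5, 4, so processing vertices in that order labels each vertex after all of its successors.
3: no outgoing edge → L
1: →3(L), so W
6: →3(L), so W
2: →3(L), so W
5: →3(L), so W
4: →2(W), 1(W) — all W, so L
The losing starting vertices are exactly the entries labelled L in this table (2 of them).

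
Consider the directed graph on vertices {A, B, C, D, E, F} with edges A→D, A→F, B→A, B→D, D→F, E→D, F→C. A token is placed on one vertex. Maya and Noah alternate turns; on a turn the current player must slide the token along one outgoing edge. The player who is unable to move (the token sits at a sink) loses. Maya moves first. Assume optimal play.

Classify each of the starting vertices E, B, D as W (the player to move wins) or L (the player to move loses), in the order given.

E: W, B: W, D: L

Compute win/loss labels from the base case upward. A position with no move is L. Any other position is W if it can reach an L in one move, else L.
Every edge goes from a vertex to one that appears earlier in the order C, F, D, A, E, B, so processing vertices in that order labels each vertex after all of its successors.
C: no outgoing edge → L
F: reaches L-position C → W
D: only reaches F(W), which is W → L
A: reaches L-position D → W
E: reaches L-position D → W
B: reaches L-position D → W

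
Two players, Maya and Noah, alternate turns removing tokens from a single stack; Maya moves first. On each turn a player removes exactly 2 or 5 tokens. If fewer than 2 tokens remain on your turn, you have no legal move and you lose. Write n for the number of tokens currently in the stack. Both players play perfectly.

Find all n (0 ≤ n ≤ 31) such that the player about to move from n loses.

0, 1, 4, 7, 8, 11, 14, 15, 18, 21, 22, 25, 28, 29

Positions with no move are L. A position that does have a move is losing for the player to move precisely when every available move leads to a winning position for the opponent. Fill in the labels:
n=0: no move → L
n=1: no move → L
n=2: →0(L), so W
n=3: →1(L), so W
n=4: →2(W) only, which is W, so L
n=5: →0(L), so W
n=6: →4(L), so W
n=7: →5(W), 2(W) — all W, so L
n=8: →6(W), 3(W) — all W, so L
n=9: →7(L), so W
n=10: →8(L), so W
n=11: →9(W), 6(W) — all W, so L
n=12: →7(L), so W
n=13: →11(L), so W
n=14: →12(W), 9(W) — all W, so L
n=15: →13(W), 10(W) — all W, so L
n=16: →14(L), so W
n=17: →15(L), so W
n=18: →16(W), 13(W) — all W, so L
n=19: →14(L), so W
n=20: →18(L), so W
n=21: →19(W), 16(W) — all W, so L
n=22: →20(W), 17(W) — all W, so L
n=23: →21(L), so W
n=24: →22(L), so W
n=25: →23(W), 20(W) — all W, so L
n=26: →21(L), so W
n=27: →25(L), so W
n=28: →26(W), 23(W) — all W, so L
n=29: →27(W), 24(W) — all W, so L
n=30: →28(L), so W
n=31: →29(L), so W
Reading off the rows marked L gives the requested list; there are 14 such values of n.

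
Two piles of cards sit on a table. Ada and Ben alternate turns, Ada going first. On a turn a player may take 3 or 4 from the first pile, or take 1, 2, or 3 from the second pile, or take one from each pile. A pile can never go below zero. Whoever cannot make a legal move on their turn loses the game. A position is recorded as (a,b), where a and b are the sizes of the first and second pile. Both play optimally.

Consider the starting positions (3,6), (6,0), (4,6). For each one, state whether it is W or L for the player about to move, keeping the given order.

Compute win/loss labels from the base case upward. A position with no move is L. Any other position is W if it can reach an L in one move, else L.
No move ever increases a pile, so every position that can arise here has a ≤ 6 and b ≤ 6; it is enough to label the cells with 0 ≤ a ≤ 6 and 0 ≤ b ≤ 6.
Every move lowers a or b (never raises either), so fill the grid row by row in increasing a, and left to right within a row: each cell's successors are then already labelled.
      b=0  b=1  b=2  b=3  b=4  b=5  b=6
a=0:    L    W    W    W    L    W    W
a=1:    L    W    W    W    L    W    W
a=2:    L    W    W    W    L    W    W
a=3:    W    W    L    W    W    W    L
a=4:    W    L    W    W    W    L    W
a=5:    W    L    W    W    W    L    W
a=6:    W    L    W    W    W    L    W
Cells with no legal move (terminal, hence L): (0,0), (1,0), (2,0).
The remaining L cells, each justified by listing all of its moves:
(0,4): →(0,3)(W), (0,2)(W), (0,1)(W) — all W, so L
(1,4): →(1,3)(W), (1,2)(W), (1,1)(W), (0,3)(W) — all W, so L
(2,4): →(2,3)(W), (2,2)(W), (2,1)(W), (1,3)(W) — all W, so L
(3,2): →(0,2)(W), (3,1)(W), (3,0)(W), (2,1)(W) — all W, so L
(3,6): →(0,6)(W), (3,5)(W), (3,4)(W), (3,3)(W), (2,5)(W) — all W, so L
(4,1): →(1,1)(W), (0,1)(W), (4,0)(W), (3,0)(W) — all W, so L
(4,5): →(1,5)(W), (0,5)(W), (4,4)(W), (4,3)(W), (4,2)(W), (3,4)(W) — all W, so L
(5,1): →(2,1)(W), (1,1)(W), (5,0)(W), (4,0)(W) — all W, so L
(5,5): →(2,5)(W), (1,5)(W), (5,4)(W), (5,3)(W), (5,2)(W), (4,4)(W) — all W, so L
(6,1): →(3,1)(W), (2,1)(W), (6,0)(W), (5,0)(W) — all W, so L
(6,5): →(3,5)(W), (2,5)(W), (6,4)(W), (6,3)(W), (6,2)(W), (5,4)(W) — all W, so L
Every other cell has at least one move into one of the L cells above, so it is W.
(3,6): one of the L cells justified above, so L
(6,0): the move to (2,0) reaches an L cell, so W
(4,6): the move to (4,5) reaches an L cell, so W

(3,6): L, (6,0): W, (4,6): W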